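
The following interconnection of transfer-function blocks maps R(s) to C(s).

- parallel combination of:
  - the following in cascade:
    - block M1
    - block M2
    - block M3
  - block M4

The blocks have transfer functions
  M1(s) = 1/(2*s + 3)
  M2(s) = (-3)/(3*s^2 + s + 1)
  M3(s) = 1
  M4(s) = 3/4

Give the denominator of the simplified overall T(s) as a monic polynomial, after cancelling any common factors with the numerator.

1. series reduction of M1, M2, M3, giving (-3)/(6*s^3 + 11*s^2 + 5*s + 3)
2. add (M1*M2*M3), M4 (parallel), giving (18*s^3 + 33*s^2 + 15*s - 3)/(24*s^3 + 44*s^2 + 20*s + 12)
No further cancellation is possible in the step-2 result, so that is T(s). Its denominator becomes monic after dividing by the leading coefficient 24.

Answer: s^3 + 11*s^2/6 + 5*s/6 + 1/2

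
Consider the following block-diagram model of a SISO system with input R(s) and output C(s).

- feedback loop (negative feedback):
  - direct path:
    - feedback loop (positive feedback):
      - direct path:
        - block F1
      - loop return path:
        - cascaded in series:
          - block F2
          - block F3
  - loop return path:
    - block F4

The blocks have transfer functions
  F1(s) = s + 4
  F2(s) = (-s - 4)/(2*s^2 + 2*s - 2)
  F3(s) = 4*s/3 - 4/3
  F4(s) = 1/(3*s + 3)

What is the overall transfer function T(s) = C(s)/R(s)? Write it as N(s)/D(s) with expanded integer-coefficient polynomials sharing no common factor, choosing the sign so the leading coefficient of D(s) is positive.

Step 1: reduce the series chain F2, F3; result (-2*s^2 - 6*s + 8)/(3*s^2 + 3*s - 3)
Step 2: close the feedback loop around F1, (F2*F3); result (3*s^3 + 15*s^2 + 9*s - 12)/(2*s^3 + 17*s^2 + 19*s - 35)
Step 3: reduce the feedback loop with forward [F1/(1-F1*(F2*F3))] and return F4: this yields T(s), and no further normalization is needed

Final answer: (3*s^4 + 18*s^3 + 24*s^2 - 3*s - 12)/(2*s^4 + 20*s^3 + 41*s^2 - 13*s - 39)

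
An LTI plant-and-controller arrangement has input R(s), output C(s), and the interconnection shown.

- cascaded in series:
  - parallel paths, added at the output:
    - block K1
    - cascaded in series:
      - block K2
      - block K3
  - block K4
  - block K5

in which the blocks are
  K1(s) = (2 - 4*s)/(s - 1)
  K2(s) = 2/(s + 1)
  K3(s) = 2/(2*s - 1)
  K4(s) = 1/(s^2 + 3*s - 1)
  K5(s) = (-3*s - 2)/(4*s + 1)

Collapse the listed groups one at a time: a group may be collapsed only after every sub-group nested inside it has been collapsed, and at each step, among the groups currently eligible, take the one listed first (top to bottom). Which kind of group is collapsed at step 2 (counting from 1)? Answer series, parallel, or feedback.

The answer is parallel.

Reasoning:
[1] series reduction of K2, K3
[2] combine K1, (K2*K3) in parallel
[3] combine (K1+(K2*K3)), K4, K5 in series
The group at step 2 is a parallel group.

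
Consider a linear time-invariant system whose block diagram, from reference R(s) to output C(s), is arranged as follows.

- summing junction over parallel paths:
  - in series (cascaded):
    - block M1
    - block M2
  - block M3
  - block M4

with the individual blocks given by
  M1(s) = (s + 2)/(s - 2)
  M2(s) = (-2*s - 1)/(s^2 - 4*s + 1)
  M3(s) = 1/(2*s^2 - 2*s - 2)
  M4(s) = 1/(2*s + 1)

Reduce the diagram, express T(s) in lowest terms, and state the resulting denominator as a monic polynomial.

[1] series reduction of M1, M2 = (-2*s^2 - 5*s - 2)/(s^3 - 6*s^2 + 9*s - 2)
[2] parallel reduction of (M1*M2), M3, M4 = (-6*s^5 - 28*s^4 + 31*s^3 + 40*s^2 + 13*s + 6)/(4*s^6 - 26*s^5 + 42*s^4 + 8*s^3 - 38*s^2 - 6*s + 4)
That last expression is T(s), already simplified. Scaling its denominator by 1/4 (the reciprocal of the leading coefficient) yields the monic denominator.

Final answer: s^6 - 13*s^5/2 + 21*s^4/2 + 2*s^3 - 19*s^2/2 - 3*s/2 + 1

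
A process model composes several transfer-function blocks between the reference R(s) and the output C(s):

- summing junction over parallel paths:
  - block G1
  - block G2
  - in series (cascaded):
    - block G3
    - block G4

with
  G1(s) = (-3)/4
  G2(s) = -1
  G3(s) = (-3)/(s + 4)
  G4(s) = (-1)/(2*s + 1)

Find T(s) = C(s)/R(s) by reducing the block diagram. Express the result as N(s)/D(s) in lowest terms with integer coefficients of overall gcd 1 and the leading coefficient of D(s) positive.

Answer: (-14*s^2 - 63*s - 16)/(8*s^2 + 36*s + 16)

Working:
1. multiply G3, G4 (series): 3/(2*s^2 + 9*s + 4)
2. add G1, G2, (G3*G4) (parallel), which is the overall transfer function T(s) = C(s)/R(s) in lowest terms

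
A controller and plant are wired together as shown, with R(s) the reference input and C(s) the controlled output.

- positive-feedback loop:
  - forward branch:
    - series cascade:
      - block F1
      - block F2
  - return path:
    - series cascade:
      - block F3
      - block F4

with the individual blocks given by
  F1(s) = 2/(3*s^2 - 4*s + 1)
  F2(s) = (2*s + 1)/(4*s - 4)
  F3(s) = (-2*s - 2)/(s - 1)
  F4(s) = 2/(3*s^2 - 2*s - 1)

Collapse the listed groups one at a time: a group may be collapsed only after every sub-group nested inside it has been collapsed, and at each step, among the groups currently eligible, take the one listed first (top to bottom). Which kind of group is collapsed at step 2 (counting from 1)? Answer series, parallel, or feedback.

Reducing step by step:

Step 1: multiply F1, F2 (series)
Step 2: reduce the series chain F3, F4
Step 3: collapse the loop ((F1*F2) forward, (F3*F4) return)
Step 2 collapses a series group.

Answer: series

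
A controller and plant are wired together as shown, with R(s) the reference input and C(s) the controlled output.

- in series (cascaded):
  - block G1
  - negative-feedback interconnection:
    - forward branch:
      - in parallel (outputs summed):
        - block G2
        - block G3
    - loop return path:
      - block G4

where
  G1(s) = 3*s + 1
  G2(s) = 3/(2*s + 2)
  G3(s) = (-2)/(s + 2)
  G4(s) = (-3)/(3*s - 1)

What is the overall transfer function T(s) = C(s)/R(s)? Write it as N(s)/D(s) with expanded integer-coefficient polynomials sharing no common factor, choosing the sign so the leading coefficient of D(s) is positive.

Answer: (-9*s^3 + 18*s^2 + s - 2)/(6*s^3 + 16*s^2 + 9*s - 10)

Working:
(1) combine G2, G3 in parallel; result (2 - s)/(2*s^2 + 6*s + 4)
(2) apply the feedback formula to (G2+G3), G4; result (-3*s^2 + 7*s - 2)/(6*s^3 + 16*s^2 + 9*s - 10)
(3) series reduction of G1, [(G2+G3)/(1+(G2+G3)*G4)], which is the overall transfer function T(s) = C(s)/R(s) in lowest terms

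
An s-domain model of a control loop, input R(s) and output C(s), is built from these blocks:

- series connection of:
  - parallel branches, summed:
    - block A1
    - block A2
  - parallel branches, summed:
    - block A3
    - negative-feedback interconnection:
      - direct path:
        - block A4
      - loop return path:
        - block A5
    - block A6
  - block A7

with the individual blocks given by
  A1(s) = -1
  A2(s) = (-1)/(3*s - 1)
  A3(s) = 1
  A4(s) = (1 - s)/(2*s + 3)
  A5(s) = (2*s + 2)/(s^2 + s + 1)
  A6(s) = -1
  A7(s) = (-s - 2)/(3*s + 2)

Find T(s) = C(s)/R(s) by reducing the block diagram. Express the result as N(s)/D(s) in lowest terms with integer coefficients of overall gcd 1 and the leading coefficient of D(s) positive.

First reduce the diagram to T(s).

Step 1. add A1, A2 (parallel) = (-3*s)/(3*s - 1)
Step 2. collapse the loop (A4 forward, A5 return) = (1 - s^3)/(2*s^3 + 3*s^2 + 5*s + 5)
Step 3. sum the parallel branches A3, [A4/(1+A4*A5)], A6 = (1 - s^3)/(2*s^3 + 3*s^2 + 5*s + 5)
Step 4. cascade (A1+A2), (A3+[A4/(1+A4*A5)]+A6), A7, which is the overall transfer function T(s) = C(s)/R(s) in lowest terms

Answer: (-3*s^5 - 6*s^4 + 3*s^2 + 6*s)/(18*s^5 + 33*s^4 + 50*s^3 + 54*s^2 + 5*s - 10)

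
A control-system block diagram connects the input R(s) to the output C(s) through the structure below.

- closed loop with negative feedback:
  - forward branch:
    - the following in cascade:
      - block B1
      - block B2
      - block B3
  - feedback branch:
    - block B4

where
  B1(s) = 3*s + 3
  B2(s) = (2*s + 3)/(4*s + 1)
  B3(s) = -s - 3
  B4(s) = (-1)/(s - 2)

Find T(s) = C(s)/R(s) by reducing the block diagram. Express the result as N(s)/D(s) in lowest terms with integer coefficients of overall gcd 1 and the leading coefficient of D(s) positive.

Step 1 - multiply B1, B2, B3 (series) -> (-6*s^3 - 33*s^2 - 54*s - 27)/(4*s + 1)
Step 2 - feedback reduction of (B1*B2*B3), B4, which is the overall transfer function T(s) = C(s)/R(s) in lowest terms

Therefore the answer is (-6*s^4 - 21*s^3 + 12*s^2 + 81*s + 54)/(6*s^3 + 37*s^2 + 47*s + 25).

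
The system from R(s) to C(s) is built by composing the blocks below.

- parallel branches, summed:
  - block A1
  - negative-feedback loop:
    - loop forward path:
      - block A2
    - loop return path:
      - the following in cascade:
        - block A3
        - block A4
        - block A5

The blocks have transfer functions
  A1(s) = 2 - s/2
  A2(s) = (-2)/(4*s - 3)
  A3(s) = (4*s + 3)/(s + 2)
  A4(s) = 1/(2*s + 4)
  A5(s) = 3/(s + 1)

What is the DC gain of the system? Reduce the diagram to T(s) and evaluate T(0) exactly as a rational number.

Answer: 50/21

Working:
Step 1 - series reduction of A3, A4, A5 gives (12*s + 9)/(2*s^3 + 10*s^2 + 16*s + 8)
Step 2 - apply the feedback formula to A2, (A3*A4*A5) gives (-2*s^3 - 10*s^2 - 16*s - 8)/(4*s^4 + 17*s^3 + 17*s^2 - 20*s - 21)
Step 3 - combine A1, [A2/(1+A2*(A3*A4*A5))] in parallel gives (-4*s^5 - s^4 + 47*s^3 + 68*s^2 - 91*s - 100)/(8*s^4 + 34*s^3 + 34*s^2 - 40*s - 42)
The step-3 result is T(s). Setting s = 0: T(0) = -100/(-42) = 50/21.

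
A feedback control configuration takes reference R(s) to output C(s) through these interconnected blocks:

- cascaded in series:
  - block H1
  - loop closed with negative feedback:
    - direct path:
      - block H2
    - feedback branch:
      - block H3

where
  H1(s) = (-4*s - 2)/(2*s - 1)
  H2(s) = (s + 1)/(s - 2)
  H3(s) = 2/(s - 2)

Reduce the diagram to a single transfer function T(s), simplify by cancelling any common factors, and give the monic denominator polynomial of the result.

[1] reduce the feedback loop with forward H2 and return H3, giving (s^2 - s - 2)/(s^2 - 2*s + 6)
[2] series reduction of H1, [H2/(1+H2*H3)], giving (-4*s^3 + 2*s^2 + 10*s + 4)/(2*s^3 - 5*s^2 + 14*s - 6)
The result of step 2 is T(s) in lowest terms. Its denominator has leading coefficient 2; dividing the denominator through by 2 makes it monic.

Hence the answer: s^3 - 5*s^2/2 + 7*s - 3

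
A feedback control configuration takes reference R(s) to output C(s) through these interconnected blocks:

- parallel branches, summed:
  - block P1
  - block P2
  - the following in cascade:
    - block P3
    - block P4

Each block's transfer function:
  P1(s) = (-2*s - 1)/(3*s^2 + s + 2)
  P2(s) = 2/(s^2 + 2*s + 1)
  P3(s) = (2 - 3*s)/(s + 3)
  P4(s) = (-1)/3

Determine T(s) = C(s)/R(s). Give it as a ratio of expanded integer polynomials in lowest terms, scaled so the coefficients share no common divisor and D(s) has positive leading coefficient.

[1] reduce the series chain P3, P4: (3*s - 2)/(3*s + 9)
[2] sum the parallel branches P1, P2, (P3*P4) - this is the overall T(s), already in the required normalized form

Therefore the answer is (9*s^5 + 9*s^4 - 8*s^3 + 4*s^2 - 13*s + 23)/(9*s^5 + 48*s^4 + 84*s^3 + 78*s^2 + 51*s + 18).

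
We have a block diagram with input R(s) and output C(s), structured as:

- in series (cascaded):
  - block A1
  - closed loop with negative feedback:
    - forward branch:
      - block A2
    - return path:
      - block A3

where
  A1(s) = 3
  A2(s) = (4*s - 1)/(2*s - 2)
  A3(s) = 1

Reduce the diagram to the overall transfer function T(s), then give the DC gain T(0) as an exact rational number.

First reduce the diagram to T(s).

Step 1 - collapse the loop (A2 forward, A3 return): (4*s - 1)/(6*s - 3)
Step 2 - combine A1, [A2/(1+A2*A3)] in series: (4*s - 1)/(2*s - 1)
DC gain: substitute s = 0 into T(s) from step 2: T(0) = -1/(-1) = 1.

Answer: 1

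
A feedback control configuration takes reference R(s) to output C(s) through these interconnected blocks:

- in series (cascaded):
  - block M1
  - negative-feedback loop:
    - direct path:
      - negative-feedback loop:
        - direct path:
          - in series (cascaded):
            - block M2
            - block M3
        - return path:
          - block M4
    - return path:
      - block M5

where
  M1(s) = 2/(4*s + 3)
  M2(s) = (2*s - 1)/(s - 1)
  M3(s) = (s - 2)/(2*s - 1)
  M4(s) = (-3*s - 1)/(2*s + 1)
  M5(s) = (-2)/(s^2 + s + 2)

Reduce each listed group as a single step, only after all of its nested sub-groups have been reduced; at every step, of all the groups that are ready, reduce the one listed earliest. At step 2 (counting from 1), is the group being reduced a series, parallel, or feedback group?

(1) combine M2, M3 in series
(2) reduce the feedback loop with forward (M2*M3) and return M4
(3) apply the feedback formula to [(M2*M3)/(1+(M2*M3)*M4)], M5
(4) reduce the series chain M1, [[(M2*M3)/(1+(M2*M3)*M4)]/(1+[(M2*M3)/(1+(M2*M3)*M4)]*M5)]
The group at step 2 is a feedback group.

Hence the answer: feedback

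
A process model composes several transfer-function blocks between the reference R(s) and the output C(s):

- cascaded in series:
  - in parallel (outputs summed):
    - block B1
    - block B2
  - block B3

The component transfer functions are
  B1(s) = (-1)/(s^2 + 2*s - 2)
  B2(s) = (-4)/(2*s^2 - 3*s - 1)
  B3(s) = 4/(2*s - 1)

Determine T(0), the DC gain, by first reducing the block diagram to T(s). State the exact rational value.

(1) parallel reduction of B1, B2 = (-6*s^2 - 5*s + 9)/(2*s^4 + s^3 - 11*s^2 + 4*s + 2)
(2) reduce the series chain (B1+B2), B3 = (-24*s^2 - 20*s + 36)/(4*s^5 - 23*s^3 + 19*s^2 - 2)
Step 2 gives the overall T(s). Then T(0) = 36/(-2) = -18.

Final answer: -18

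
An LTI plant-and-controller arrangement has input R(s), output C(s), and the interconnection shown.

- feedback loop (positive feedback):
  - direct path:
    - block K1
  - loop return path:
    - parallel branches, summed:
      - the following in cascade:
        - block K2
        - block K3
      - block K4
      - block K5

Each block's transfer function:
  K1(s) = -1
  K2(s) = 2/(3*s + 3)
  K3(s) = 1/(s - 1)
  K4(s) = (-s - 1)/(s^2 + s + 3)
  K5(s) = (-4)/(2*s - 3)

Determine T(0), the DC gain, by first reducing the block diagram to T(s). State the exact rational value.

Reducing step by step:

Step 1: cascade K2, K3: 2/(3*s^2 - 3)
Step 2: parallel reduction of (K2*K3), K4, K5: (-18*s^4 - 5*s^3 - 11*s^2 + 15*s + 9)/(6*s^5 - 3*s^4 + 3*s^3 - 24*s^2 - 9*s + 27)
Step 3: collapse the loop (K1 forward, ((K2*K3)+K4+K5) return): (-6*s^5 + 3*s^4 - 3*s^3 + 24*s^2 + 9*s - 27)/(6*s^5 - 21*s^4 - 2*s^3 - 35*s^2 + 6*s + 36)
That last expression is T(s); at s = 0 only the constant terms survive, so T(0) = -27/36 = -3/4.

Answer: -3/4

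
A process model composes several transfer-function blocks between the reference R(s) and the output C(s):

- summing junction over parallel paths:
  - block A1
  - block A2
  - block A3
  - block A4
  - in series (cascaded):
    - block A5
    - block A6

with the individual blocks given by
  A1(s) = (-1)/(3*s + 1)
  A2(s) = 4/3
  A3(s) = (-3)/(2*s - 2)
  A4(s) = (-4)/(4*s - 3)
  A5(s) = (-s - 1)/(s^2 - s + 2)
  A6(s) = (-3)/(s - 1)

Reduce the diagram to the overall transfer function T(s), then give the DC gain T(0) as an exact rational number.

Answer: 5/3

Working:
Step 1. multiply A5, A6 (series) -> (3*s + 3)/(s^3 - 2*s^2 + 3*s - 2)
Step 2. reduce the parallel group A1, A2, A3, A4, (A5*A6) -> (96*s^5 - 436*s^4 + 899*s^3 - 648*s^2 + 101*s + 60)/(72*s^5 - 174*s^4 + 258*s^3 - 198*s^2 + 6*s + 36)
DC gain: substitute s = 0 into T(s) from step 2: T(0) = 60/36 = 5/3.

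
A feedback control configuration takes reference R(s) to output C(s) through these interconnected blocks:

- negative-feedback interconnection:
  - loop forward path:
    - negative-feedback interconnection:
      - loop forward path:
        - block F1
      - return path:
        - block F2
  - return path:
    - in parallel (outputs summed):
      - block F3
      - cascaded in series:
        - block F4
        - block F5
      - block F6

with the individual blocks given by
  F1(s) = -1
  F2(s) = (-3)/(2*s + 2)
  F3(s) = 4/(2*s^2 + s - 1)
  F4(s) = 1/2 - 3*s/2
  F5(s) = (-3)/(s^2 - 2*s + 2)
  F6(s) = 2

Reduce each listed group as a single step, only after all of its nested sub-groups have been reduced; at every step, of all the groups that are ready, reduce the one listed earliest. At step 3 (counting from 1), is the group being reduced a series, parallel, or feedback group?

Step 1: collapse the loop (F1 forward, F2 return)
Step 2: series reduction of F4, F5
Step 3: combine F3, (F4*F5), F6 in parallel
Step 4: feedback reduction of [F1/(1+F1*F2)], (F3+(F4*F5)+F6)
At step 3 the group reduced is parallel.

Hence the answer: parallel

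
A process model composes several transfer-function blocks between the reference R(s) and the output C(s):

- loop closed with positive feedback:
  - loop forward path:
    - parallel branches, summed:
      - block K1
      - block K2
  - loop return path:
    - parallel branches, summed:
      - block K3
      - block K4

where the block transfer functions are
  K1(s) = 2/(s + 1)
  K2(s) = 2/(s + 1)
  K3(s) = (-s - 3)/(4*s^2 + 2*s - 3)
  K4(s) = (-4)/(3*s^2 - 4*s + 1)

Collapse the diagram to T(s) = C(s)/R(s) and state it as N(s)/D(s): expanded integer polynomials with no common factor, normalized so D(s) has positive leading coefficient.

1. parallel reduction of K1, K2 -> 4/(s + 1)
2. reduce the parallel group K3, K4 -> (-3*s^3 - 21*s^2 + 3*s + 9)/(12*s^4 - 10*s^3 - 13*s^2 + 14*s - 3)
3. close the feedback loop around (K1+K2), (K3+K4), which is the overall transfer function T(s) = C(s)/R(s) in lowest terms

Final answer: (48*s^4 - 40*s^3 - 52*s^2 + 56*s - 12)/(12*s^5 + 2*s^4 - 11*s^3 + 85*s^2 - s - 39)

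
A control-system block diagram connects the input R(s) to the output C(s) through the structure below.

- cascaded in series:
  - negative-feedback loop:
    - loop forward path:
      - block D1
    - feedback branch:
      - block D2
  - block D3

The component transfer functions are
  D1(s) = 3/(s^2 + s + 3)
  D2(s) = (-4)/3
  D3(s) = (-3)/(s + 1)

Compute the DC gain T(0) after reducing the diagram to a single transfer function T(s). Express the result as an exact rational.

[1] close the feedback loop around D1, D2: 3/(s^2 + s - 1)
[2] reduce the series chain [D1/(1+D1*D2)], D3: (-9)/(s^3 + 2*s^2 - 1)
Evaluating the step-2 result (the overall T(s)) at s = 0 gives T(0) = -9/(-1) = 9.

Therefore the answer is 9.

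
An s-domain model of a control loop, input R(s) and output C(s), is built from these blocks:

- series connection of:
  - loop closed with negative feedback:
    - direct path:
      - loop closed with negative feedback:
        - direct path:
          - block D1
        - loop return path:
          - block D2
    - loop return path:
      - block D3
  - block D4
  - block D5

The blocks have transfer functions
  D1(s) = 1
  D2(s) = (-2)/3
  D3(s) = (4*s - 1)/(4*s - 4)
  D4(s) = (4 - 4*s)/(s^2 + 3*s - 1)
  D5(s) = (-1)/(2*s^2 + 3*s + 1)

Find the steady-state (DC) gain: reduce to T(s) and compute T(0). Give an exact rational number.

Answer: 48/7

Working:
(1) apply the feedback formula to D1, D2: 3
(2) reduce the feedback loop with forward [D1/(1+D1*D2)] and return D3: (12*s - 12)/(16*s - 7)
(3) series reduction of [[D1/(1+D1*D2)]/(1+[D1/(1+D1*D2)]*D3)], D4, D5: (48*s^2 - 96*s + 48)/(32*s^5 + 130*s^4 + 65*s^3 - 56*s^2 - 16*s + 7)
DC gain: substitute s = 0 into T(s) from step 3: T(0) = 48/7.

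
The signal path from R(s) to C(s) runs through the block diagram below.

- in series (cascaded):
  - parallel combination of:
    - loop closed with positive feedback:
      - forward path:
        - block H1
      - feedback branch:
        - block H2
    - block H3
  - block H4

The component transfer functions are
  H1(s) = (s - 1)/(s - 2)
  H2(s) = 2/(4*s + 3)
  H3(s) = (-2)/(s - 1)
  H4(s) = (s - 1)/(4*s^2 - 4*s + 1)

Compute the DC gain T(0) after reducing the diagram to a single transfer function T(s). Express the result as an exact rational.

Step 1. apply the feedback formula to H1, H2 gives (4*s^2 - s - 3)/(4*s^2 - 7*s - 4)
Step 2. parallel reduction of [H1/(1-H1*H2)], H3 gives (4*s^3 - 13*s^2 + 12*s + 11)/(4*s^3 - 11*s^2 + 3*s + 4)
Step 3. cascade ([H1/(1-H1*H2)]+H3), H4 gives (4*s^3 - 13*s^2 + 12*s + 11)/(16*s^4 - 44*s^3 + 16*s^2 + 9*s - 4)
That last expression is T(s); at s = 0 only the constant terms survive, so T(0) = 11/(-4) = -11/4.

Answer: -11/4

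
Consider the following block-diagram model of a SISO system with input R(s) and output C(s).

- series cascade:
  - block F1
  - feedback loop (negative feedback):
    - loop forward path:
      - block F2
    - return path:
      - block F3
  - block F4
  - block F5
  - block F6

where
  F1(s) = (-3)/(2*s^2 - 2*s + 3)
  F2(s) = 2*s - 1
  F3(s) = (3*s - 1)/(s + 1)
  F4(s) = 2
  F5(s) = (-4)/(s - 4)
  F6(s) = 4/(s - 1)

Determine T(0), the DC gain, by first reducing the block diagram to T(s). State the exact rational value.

The answer is -4.

Reasoning:
(1) close the feedback loop around F2, F3 -> (2*s^2 + s - 1)/(6*s^2 - 4*s + 2)
(2) combine F1, [F2/(1+F2*F3)], F4, F5, F6 in series -> (96*s^2 + 48*s - 48)/(6*s^6 - 40*s^5 + 89*s^4 - 123*s^3 + 103*s^2 - 47*s + 12)
The step-2 result is T(s). Setting s = 0: T(0) = -48/12 = -4.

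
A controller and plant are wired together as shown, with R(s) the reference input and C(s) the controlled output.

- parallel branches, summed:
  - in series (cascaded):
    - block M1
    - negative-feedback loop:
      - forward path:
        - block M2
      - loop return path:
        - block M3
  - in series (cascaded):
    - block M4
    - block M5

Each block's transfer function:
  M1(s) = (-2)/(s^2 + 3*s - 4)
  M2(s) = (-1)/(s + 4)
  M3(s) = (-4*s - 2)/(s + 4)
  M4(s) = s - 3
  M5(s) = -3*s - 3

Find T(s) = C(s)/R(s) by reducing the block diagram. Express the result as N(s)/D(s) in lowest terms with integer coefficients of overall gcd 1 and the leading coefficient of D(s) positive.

Step 1 - close the feedback loop around M2, M3: (-s - 4)/(s^2 + 12*s + 18)
Step 2 - cascade M1, [M2/(1+M2*M3)]: 2/(s^3 + 11*s^2 + 6*s - 18)
Step 3 - reduce the series chain M4, M5: -3*s^2 + 6*s + 9
Step 4 - combine (M1*[M2/(1+M2*M3)]), (M4*M5) in parallel, which is the overall transfer function T(s) = C(s)/R(s) in lowest terms

Final answer: (-3*s^5 - 27*s^4 + 57*s^3 + 189*s^2 - 54*s - 160)/(s^3 + 11*s^2 + 6*s - 18)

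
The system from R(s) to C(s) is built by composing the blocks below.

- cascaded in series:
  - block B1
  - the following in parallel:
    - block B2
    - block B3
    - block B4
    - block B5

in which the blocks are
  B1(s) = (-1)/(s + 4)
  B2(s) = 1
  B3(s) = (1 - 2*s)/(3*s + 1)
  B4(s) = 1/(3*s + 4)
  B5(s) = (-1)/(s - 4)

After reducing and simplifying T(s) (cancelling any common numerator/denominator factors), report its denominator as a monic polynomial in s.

Step 1: reduce the parallel group B2, B3, B4, B5 = (3*s^3 - 8*s^2 - 58*s - 40)/(9*s^3 - 21*s^2 - 56*s - 16)
Step 2: series reduction of B1, (B2+B3+B4+B5) = (-3*s^3 + 8*s^2 + 58*s + 40)/(9*s^4 + 15*s^3 - 140*s^2 - 240*s - 64)
The result of step 2 is T(s) in lowest terms. Its denominator has leading coefficient 9; dividing the denominator through by 9 makes it monic.

Therefore the answer is s^4 + 5*s^3/3 - 140*s^2/9 - 80*s/3 - 64/9.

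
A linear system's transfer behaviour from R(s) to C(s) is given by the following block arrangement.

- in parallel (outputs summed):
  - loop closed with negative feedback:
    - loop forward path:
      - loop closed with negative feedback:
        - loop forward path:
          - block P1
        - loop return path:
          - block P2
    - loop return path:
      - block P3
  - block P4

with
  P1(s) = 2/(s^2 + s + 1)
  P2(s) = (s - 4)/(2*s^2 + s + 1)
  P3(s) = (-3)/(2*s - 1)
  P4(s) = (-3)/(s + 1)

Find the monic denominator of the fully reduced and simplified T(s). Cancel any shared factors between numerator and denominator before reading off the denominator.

Step 1 - reduce the feedback loop with forward P1 and return P2 gives (4*s^2 + 2*s + 2)/(2*s^4 + 3*s^3 + 4*s^2 + 4*s - 7)
Step 2 - feedback reduction of [P1/(1+P1*P2)], P3 gives (8*s^3 + 2*s - 2)/(4*s^5 + 4*s^4 + 5*s^3 - 8*s^2 - 24*s + 1)
Step 3 - parallel reduction of [[P1/(1+P1*P2)]/(1+[P1/(1+P1*P2)]*P3)], P4 gives (-12*s^5 - 4*s^4 - 7*s^3 + 26*s^2 + 72*s - 5)/(4*s^6 + 8*s^5 + 9*s^4 - 3*s^3 - 32*s^2 - 23*s + 1)
The result of step 3 is T(s) in lowest terms. Its denominator has leading coefficient 4; dividing the denominator through by 4 makes it monic.

Final answer: s^6 + 2*s^5 + 9*s^4/4 - 3*s^3/4 - 8*s^2 - 23*s/4 + 1/4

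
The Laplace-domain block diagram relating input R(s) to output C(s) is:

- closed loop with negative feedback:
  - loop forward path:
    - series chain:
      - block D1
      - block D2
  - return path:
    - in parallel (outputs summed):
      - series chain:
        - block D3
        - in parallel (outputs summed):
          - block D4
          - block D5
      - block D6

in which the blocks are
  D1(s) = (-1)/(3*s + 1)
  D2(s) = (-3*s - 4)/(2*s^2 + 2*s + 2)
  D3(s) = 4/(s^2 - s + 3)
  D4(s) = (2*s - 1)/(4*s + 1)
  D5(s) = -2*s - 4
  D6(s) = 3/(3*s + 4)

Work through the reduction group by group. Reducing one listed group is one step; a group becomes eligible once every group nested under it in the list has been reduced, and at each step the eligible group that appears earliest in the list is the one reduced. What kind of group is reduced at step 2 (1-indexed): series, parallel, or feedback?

The answer is parallel.

Reasoning:
1. combine D1, D2 in series
2. add D4, D5 (parallel)
3. cascade D3, (D4+D5)
4. parallel reduction of (D3*(D4+D5)), D6
5. collapse the loop ((D1*D2) forward, ((D3*(D4+D5))+D6) return)
Step 2: parallel.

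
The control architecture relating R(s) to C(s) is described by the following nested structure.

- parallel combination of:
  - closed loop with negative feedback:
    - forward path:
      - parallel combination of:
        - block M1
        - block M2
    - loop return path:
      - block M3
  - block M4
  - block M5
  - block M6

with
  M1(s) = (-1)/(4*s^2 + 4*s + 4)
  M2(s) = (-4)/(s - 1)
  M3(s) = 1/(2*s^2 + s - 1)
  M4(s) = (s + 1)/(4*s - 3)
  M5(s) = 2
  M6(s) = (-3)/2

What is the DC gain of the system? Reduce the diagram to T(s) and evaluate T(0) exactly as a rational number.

Reducing step by step:

(1) parallel reduction of M1, M2, giving (-16*s^2 - 17*s - 15)/(4*s^3 - 4)
(2) reduce the feedback loop with forward (M1+M2) and return M3, giving (-32*s^4 - 50*s^3 - 31*s^2 + 2*s + 15)/(8*s^5 + 4*s^4 - 4*s^3 - 24*s^2 - 21*s - 11)
(3) combine [(M1+M2)/(1+(M1+M2)*M3)], M4, M5, M6 in parallel, giving (48*s^6 - 240*s^5 - 236*s^4 - 88*s^3 + 100*s^2 + 63*s - 79)/(64*s^6 - 16*s^5 - 56*s^4 - 168*s^3 - 24*s^2 + 38*s + 66)
DC gain: substitute s = 0 into T(s) from step 3: T(0) = -79/66.

Answer: -79/66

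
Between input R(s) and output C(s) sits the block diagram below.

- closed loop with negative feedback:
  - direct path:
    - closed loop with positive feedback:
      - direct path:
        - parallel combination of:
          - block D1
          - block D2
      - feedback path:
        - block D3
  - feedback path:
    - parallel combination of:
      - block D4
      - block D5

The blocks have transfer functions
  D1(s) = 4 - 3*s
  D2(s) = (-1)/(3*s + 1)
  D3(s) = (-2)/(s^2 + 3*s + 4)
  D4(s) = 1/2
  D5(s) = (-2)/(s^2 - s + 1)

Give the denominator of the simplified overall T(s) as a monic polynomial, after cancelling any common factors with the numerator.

(1) parallel reduction of D1, D2 -> (-9*s^2 + 9*s + 3)/(3*s + 1)
(2) collapse the loop ((D1+D2) forward, D3 return) -> (-9*s^4 - 18*s^3 - 6*s^2 + 45*s + 12)/(3*s^3 - 8*s^2 + 33*s + 10)
(3) parallel reduction of D4, D5 -> (s^2 - s - 3)/(2*s^2 - 2*s + 2)
(4) apply the feedback formula to [(D1+D2)/(1-(D1+D2)*D3)], (D4+D5) -> (18*s^6 + 18*s^5 - 6*s^4 - 66*s^3 + 78*s^2 - 66*s - 24)/(9*s^6 + 3*s^5 - 17*s^4 - 193*s^3 + 77*s^2 + 101*s + 16)
That last expression is T(s), already simplified. Scaling its denominator by 1/9 (the reciprocal of the leading coefficient) yields the monic denominator.

Hence the answer: s^6 + s^5/3 - 17*s^4/9 - 193*s^3/9 + 77*s^2/9 + 101*s/9 + 16/9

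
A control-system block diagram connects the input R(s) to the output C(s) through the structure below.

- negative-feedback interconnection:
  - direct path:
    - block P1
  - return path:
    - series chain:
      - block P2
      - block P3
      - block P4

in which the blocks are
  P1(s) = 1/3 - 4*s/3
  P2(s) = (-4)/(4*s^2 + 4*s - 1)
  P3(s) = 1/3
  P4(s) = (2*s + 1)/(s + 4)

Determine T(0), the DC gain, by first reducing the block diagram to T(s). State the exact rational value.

Reducing step by step:

Step 1. reduce the series chain P2, P3, P4 gives (-8*s - 4)/(12*s^3 + 60*s^2 + 45*s - 12)
Step 2. reduce the feedback loop with forward P1 and return (P2*P3*P4) gives (-48*s^4 - 228*s^3 - 120*s^2 + 93*s - 12)/(36*s^3 + 212*s^2 + 143*s - 40)
Evaluating the step-2 result (the overall T(s)) at s = 0 gives T(0) = -12/(-40) = 3/10.

Answer: 3/10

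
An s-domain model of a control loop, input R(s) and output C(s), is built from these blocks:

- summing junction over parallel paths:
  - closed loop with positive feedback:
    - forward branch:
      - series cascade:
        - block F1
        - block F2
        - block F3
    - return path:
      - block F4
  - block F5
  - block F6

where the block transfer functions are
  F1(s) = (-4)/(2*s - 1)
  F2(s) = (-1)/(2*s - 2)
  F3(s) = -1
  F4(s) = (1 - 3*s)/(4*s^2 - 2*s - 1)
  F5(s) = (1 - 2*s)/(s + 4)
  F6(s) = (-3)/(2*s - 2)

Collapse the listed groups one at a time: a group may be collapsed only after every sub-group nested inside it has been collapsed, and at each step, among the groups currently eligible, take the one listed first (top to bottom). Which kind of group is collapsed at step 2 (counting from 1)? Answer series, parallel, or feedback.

The answer is feedback.

Reasoning:
(1) combine F1, F2, F3 in series
(2) reduce the feedback loop with forward (F1*F2*F3) and return F4
(3) parallel reduction of [(F1*F2*F3)/(1-(F1*F2*F3)*F4)], F5, F6
Step 2 collapses a feedback group.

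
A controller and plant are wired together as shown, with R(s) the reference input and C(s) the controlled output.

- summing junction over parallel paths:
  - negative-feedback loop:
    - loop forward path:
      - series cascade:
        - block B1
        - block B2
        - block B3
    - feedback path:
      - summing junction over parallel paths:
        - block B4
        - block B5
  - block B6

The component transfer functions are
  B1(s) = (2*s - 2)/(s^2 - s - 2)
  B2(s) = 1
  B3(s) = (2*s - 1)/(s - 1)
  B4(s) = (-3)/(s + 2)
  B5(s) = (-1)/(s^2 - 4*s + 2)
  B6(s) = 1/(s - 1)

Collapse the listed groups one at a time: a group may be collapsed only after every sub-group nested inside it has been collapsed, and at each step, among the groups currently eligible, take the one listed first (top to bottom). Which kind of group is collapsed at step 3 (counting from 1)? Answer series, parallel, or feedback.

Step 1. reduce the series chain B1, B2, B3
Step 2. reduce the parallel group B4, B5
Step 3. apply the feedback formula to (B1*B2*B3), (B4+B5)
Step 4. parallel reduction of [(B1*B2*B3)/(1+(B1*B2*B3)*(B4+B5))], B6
Step 3: feedback.

Hence the answer: feedback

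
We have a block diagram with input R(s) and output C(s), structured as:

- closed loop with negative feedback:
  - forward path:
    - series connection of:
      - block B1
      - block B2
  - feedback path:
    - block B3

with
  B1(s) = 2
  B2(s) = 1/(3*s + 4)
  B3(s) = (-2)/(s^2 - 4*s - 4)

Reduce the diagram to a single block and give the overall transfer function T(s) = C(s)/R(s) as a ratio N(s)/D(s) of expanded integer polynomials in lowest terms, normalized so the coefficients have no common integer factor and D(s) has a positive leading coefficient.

The answer is (2*s^2 - 8*s - 8)/(3*s^3 - 8*s^2 - 28*s - 20).

Reasoning:
(1) series reduction of B1, B2, giving 2/(3*s + 4)
(2) collapse the loop ((B1*B2) forward, B3 return), giving the overall T(s)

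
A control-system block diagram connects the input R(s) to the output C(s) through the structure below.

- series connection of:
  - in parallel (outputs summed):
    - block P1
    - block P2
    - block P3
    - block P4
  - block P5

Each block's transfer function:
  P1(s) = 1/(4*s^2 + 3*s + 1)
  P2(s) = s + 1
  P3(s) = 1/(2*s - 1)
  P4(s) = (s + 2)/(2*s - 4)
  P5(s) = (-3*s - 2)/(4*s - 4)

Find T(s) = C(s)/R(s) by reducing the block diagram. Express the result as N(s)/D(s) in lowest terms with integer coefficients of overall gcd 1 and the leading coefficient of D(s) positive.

Step 1 - add P1, P2, P3, P4 (parallel); result (16*s^5 - 4*s^4 - 12*s^3 - 11*s^2 - 17*s + 2)/(16*s^4 - 28*s^3 - 10*s^2 + 2*s + 4)
Step 2 - multiply (P1+P2+P3+P4), P5 (series), which is the overall transfer function T(s) = C(s)/R(s) in lowest terms

Final answer: (-48*s^6 - 20*s^5 + 44*s^4 + 57*s^3 + 73*s^2 + 28*s - 4)/(64*s^5 - 176*s^4 + 72*s^3 + 48*s^2 + 8*s - 16)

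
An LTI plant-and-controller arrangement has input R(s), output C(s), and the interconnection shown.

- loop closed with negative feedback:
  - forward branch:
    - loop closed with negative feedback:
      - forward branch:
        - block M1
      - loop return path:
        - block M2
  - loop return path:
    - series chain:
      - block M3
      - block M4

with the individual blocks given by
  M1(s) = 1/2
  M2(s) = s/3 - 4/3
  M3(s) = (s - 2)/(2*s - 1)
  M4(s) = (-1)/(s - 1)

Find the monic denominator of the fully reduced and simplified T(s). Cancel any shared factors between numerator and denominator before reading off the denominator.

[1] apply the feedback formula to M1, M2 -> 3/(s + 2)
[2] cascade M3, M4 -> (2 - s)/(2*s^2 - 3*s + 1)
[3] apply the feedback formula to [M1/(1+M1*M2)], (M3*M4) -> (6*s^2 - 9*s + 3)/(2*s^3 + s^2 - 8*s + 8)
Step 3 gives the fully reduced T(s), with no common factor left to cancel. The denominator's leading coefficient is 2, so divide each of its coefficients by 2 to get the monic form.

Final answer: s^3 + s^2/2 - 4*s + 4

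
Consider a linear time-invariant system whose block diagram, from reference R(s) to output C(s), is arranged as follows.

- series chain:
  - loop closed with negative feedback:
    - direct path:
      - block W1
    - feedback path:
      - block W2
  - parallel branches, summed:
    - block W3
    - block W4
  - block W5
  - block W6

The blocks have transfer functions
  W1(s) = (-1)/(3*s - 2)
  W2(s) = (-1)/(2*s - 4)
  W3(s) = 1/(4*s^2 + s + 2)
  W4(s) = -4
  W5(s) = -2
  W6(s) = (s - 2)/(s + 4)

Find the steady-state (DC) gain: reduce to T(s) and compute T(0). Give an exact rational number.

Step 1 - close the feedback loop around W1, W2, giving (4 - 2*s)/(6*s^2 - 16*s + 9)
Step 2 - combine W3, W4 in parallel, giving (-16*s^2 - 4*s - 7)/(4*s^2 + s + 2)
Step 3 - cascade [W1/(1+W1*W2)], (W3+W4), W5, W6, giving (-64*s^4 + 240*s^3 - 220*s^2 + 48*s - 112)/(24*s^5 + 38*s^4 - 200*s^3 + 105*s^2 - 74*s + 72)
DC gain: substitute s = 0 into T(s) from step 3: T(0) = -112/72 = -14/9.

Hence the answer: -14/9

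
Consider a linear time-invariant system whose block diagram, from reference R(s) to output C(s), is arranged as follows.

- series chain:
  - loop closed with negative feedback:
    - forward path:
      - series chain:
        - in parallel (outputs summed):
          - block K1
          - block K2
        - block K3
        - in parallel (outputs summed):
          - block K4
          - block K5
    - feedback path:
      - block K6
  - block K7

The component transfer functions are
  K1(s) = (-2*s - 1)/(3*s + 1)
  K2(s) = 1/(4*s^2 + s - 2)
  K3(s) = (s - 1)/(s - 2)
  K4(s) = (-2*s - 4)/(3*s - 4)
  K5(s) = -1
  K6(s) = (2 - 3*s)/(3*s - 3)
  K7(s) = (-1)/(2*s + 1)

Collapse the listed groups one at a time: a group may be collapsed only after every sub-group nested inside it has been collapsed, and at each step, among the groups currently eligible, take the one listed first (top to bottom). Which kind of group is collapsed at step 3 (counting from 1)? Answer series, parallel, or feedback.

1. parallel reduction of K1, K2
2. add K4, K5 (parallel)
3. cascade (K1+K2), K3, (K4+K5)
4. feedback reduction of ((K1+K2)*K3*(K4+K5)), K6
5. reduce the series chain [((K1+K2)*K3*(K4+K5))/(1+((K1+K2)*K3*(K4+K5))*K6)], K7
At step 3 the group reduced is series.

Answer: series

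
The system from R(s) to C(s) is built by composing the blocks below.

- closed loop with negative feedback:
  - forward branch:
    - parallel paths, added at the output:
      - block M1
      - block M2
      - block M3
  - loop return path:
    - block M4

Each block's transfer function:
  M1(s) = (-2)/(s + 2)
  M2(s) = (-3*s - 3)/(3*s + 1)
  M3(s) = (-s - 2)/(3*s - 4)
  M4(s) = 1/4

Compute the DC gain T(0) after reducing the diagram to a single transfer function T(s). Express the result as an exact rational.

Step 1 - combine M1, M2, M3 in parallel, giving (-12*s^3 - 46*s^2 + 20*s + 28)/(9*s^3 + 9*s^2 - 22*s - 8)
Step 2 - feedback reduction of (M1+M2+M3), M4, giving (-24*s^3 - 92*s^2 + 40*s + 56)/(12*s^3 - 5*s^2 - 34*s - 2)
Evaluating the step-2 result (the overall T(s)) at s = 0 gives T(0) = 56/(-2) = -28.

Hence the answer: -28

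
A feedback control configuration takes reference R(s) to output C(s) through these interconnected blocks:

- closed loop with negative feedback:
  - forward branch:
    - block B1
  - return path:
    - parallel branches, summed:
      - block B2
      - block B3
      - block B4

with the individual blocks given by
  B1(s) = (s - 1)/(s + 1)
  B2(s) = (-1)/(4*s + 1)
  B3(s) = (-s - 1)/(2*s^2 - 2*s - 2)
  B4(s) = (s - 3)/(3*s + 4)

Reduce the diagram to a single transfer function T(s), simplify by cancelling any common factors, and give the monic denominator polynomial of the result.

[1] reduce the parallel group B2, B3, B4 -> (8*s^4 - 48*s^3 - 25*s^2 + 19*s + 10)/(24*s^4 + 14*s^3 - 54*s^2 - 46*s - 8)
[2] apply the feedback formula to B1, (B2+B3+B4) -> (24*s^5 - 10*s^4 - 68*s^3 + 8*s^2 + 38*s + 8)/(32*s^5 - 18*s^4 - 17*s^3 - 56*s^2 - 63*s - 18)
No further cancellation is possible in the step-2 result, so that is T(s). Its denominator becomes monic after dividing by the leading coefficient 32.

Final answer: s^5 - 9*s^4/16 - 17*s^3/32 - 7*s^2/4 - 63*s/32 - 9/16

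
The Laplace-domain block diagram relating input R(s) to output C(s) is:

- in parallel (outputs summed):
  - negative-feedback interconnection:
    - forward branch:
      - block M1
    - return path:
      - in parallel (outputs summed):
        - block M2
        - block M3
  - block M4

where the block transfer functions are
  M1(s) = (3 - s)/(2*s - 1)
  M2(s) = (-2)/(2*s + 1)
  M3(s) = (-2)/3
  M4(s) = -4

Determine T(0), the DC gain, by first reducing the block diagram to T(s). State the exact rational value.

The answer is -13/3.

Reasoning:
Step 1 - sum the parallel branches M2, M3 = (-4*s - 8)/(6*s + 3)
Step 2 - close the feedback loop around M1, (M2+M3) = (-6*s^2 + 15*s + 9)/(16*s^2 - 4*s - 27)
Step 3 - reduce the parallel group [M1/(1+M1*(M2+M3))], M4 = (-70*s^2 + 31*s + 117)/(16*s^2 - 4*s - 27)
That last expression is T(s); at s = 0 only the constant terms survive, so T(0) = 117/(-27) = -13/3.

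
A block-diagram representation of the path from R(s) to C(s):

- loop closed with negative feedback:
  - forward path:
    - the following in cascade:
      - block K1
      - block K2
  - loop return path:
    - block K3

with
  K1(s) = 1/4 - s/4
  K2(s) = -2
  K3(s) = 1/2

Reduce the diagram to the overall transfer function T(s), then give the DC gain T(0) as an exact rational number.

Reducing step by step:

Step 1 - multiply K1, K2 (series) gives s/2 - 1/2
Step 2 - reduce the feedback loop with forward (K1*K2) and return K3 gives (2*s - 2)/(s + 3)
DC gain: substitute s = 0 into T(s) from step 2: T(0) = -2/3.

Answer: -2/3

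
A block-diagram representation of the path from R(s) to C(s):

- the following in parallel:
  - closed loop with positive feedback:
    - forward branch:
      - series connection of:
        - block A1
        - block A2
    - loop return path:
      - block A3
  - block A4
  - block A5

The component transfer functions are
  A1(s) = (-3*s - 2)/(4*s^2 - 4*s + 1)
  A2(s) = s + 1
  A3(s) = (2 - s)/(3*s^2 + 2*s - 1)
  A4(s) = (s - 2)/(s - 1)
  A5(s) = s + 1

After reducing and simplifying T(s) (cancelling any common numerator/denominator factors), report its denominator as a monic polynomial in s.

Reducing step by step:

[1] reduce the series chain A1, A2 -> (-3*s^2 - 5*s - 2)/(4*s^2 - 4*s + 1)
[2] close the feedback loop around (A1*A2), A3 -> (-9*s^3 - 12*s^2 - s + 2)/(12*s^3 - 19*s^2 + 11*s + 3)
[3] reduce the parallel group [(A1*A2)/(1-(A1*A2)*A3)], A4, A5 -> (12*s^5 - 16*s^4 - 47*s^3 + 82*s^2 - 27*s - 11)/(12*s^4 - 31*s^3 + 30*s^2 - 8*s - 3)
That last expression is T(s), already simplified. Scaling its denominator by 1/12 (the reciprocal of the leading coefficient) yields the monic denominator.

Answer: s^4 - 31*s^3/12 + 5*s^2/2 - 2*s/3 - 1/4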